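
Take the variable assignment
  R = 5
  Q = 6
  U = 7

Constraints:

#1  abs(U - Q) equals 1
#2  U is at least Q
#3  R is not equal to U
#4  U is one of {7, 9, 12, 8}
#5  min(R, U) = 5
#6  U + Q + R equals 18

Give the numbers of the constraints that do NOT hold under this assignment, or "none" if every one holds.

#1 abs(7 - 6) = 1 — satisfied.
#2 U = 7, Q = 6; 7 ≥ 6 — satisfied.
#3 R = 5, U = 7; distinct — satisfied.
#4 U = 7 is in {7, 9, 12, 8} — satisfied.
#5 min(5, 7) = 5 — satisfied.
#6 U + Q + R = 7 + 6 + 5 = 18 — satisfied.

The assignment satisfies every constraint.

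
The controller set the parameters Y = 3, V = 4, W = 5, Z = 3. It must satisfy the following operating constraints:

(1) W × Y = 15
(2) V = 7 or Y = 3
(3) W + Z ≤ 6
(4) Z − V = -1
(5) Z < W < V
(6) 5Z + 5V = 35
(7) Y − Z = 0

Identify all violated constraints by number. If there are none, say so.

(1) W × Y = 5 × 3 = 15  true
(2) V = 4 ≠ 7, but Y = 3 = 3 (second disjunct)  true
(3) W + Z = 5 + 3 = 8; 8 > 6, bound 6 not met  false
(4) Z − V = 3 − 4 = -1  true
(5) values 3, 5, 4; W = 5 is not < V = 4  false
(6) 5Z + 5V = 5(3) + 5(4) = 35  true
(7) Y − Z = 3 − 3 = 0  true

Constraints 3 and 5 do not hold.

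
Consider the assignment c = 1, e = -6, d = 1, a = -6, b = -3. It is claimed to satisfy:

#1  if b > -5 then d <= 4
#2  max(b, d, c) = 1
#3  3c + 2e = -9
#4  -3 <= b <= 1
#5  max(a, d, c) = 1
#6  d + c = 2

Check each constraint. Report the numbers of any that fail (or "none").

Yes — all constraints hold.

#1 b = -3 > -5, so we need d ≤ 4; d = 1 ≤ 4 — OK.
#2 max(-3, 1, 1) = 1 — OK.
#3 3c + 2e = 3(1) + 2(-6) = -9 — OK.
#4 b = -3 lies in [-3, 1] — OK.
#5 max(-6, 1, 1) = 1 — OK.
#6 d + c = 1 + 1 = 2 — OK.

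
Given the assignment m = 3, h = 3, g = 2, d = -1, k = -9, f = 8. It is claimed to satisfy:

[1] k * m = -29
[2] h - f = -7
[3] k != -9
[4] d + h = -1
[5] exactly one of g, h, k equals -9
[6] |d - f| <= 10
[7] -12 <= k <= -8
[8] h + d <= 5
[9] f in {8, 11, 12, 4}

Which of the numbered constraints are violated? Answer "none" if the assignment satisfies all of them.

[1] k * m = -9 * 3 = -27, not -29  fails
[2] h - f = 3 - 8 = -5, not -7  fails
[3] k = -9, but -9 is required to differ  fails
[4] d + h = -1 + 3 = 2, not -1  fails
[5] g=2, h=3, k=-9; 1 of them equals -9  holds
[6] |-1 - 8| = 9; 9 ≤ 10  holds
[7] k = -9 lies in [-12, -8]  holds
[8] h + d = 3 + (-1) = 2; 2 ≤ 5  holds
[9] f = 8 is in {8, 11, 12, 4}  holds

No — constraints 1, 2, 3, and 4 are not satisfied.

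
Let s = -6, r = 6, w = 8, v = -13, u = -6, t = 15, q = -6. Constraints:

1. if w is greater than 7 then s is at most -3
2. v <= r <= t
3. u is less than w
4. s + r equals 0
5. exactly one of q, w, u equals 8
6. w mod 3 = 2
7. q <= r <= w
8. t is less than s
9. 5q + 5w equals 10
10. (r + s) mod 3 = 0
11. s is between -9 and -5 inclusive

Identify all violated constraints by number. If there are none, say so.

Constraint 8 does not hold.

1. w = 8 > 7, so we need s ≤ -3; s = -6 ≤ -3 — holds.
2. values -13 <= 6 <= 15 — holds.
3. u = -6, w = 8; -6 < 8 — holds.
4. s + r = -6 + 6 = 0 — holds.
5. q=-6, w=8, u=-6; 1 of them equals 8 — holds.
6. 8 mod 3 = 2 — holds.
7. values -6 <= 6 <= 8 — holds.
8. t = 15, s = -6; 15 ≥ -6 (want <) — fails.
9. 5q + 5w = 5(-6) + 5(8) = 10 — holds.
10. r + s = 0; 0 mod 3 = 0 — holds.
11. s = -6 lies in [-9, -5] — holds.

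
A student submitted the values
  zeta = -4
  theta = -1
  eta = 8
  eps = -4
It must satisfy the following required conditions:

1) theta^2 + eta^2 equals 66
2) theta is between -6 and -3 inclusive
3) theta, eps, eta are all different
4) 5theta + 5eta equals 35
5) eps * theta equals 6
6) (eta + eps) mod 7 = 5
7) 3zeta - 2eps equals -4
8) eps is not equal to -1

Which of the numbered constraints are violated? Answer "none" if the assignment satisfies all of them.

1) theta^2 + eta^2 = (-1)^2 + 8^2 = 1 + 64 = 65, not 66 — violated.
2) theta = -1 is outside [-6, -3] — violated.
3) values -1, -4, 8 are pairwise distinct — satisfied.
4) 5theta + 5eta = 5(-1) + 5(8) = 35 — satisfied.
5) eps * theta = -4 * (-1) = 4, not 6 — violated.
6) eta + eps = 4; 4 mod 7 = 4, not 5 — violated.
7) 3zeta - 2eps = 3(-4) - 2(-4) = -4 — satisfied.
8) eps = -4, and -4 ≠ -1 — satisfied.

The assignment fails constraints 1, 2, 5, and 6.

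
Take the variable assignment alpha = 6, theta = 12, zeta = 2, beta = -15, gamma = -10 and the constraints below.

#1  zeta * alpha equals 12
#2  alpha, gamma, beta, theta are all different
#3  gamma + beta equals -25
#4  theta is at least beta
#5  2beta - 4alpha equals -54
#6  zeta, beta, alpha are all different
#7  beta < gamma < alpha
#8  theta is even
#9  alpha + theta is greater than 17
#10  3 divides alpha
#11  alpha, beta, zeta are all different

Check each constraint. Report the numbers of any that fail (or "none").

None — every constraint holds.

#1 zeta * alpha = 2 * 6 = 12 — holds.
#2 values 6, -10, -15, 12 are pairwise distinct — holds.
#3 gamma + beta = -10 + (-15) = -25 — holds.
#4 theta = 12, beta = -15; 12 ≥ -15 — holds.
#5 2beta - 4alpha = 2(-15) - 4(6) = -54 — holds.
#6 values 2, -15, 6 are pairwise distinct — holds.
#7 values -15 < -10 < 6 — holds.
#8 theta = 12 is even — holds.
#9 alpha + theta = 6 + 12 = 18; 18 > 17 — holds.
#10 6 / 3 = 2, so 3 divides 6 — holds.
#11 values 6, -15, 2 are pairwise distinct — holds.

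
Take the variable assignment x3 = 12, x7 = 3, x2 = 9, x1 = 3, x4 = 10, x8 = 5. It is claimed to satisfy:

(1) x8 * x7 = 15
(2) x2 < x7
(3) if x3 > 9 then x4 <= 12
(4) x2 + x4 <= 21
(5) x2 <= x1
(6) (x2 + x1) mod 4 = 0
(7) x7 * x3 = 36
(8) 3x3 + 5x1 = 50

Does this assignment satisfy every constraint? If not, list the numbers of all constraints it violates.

(1) x8 * x7 = 5 * 3 = 15 — OK.
(2) x2 = 9, x7 = 3; 9 ≥ 3 (want <) — violated.
(3) x3 = 12 > 9, so we need x4 ≤ 12; x4 = 10 ≤ 12 — OK.
(4) x2 + x4 = 9 + 10 = 19; 19 ≤ 21 — OK.
(5) x2 = 9, x1 = 3; 9 > 3 (want ≤) — violated.
(6) x2 + x1 = 12; 12 mod 4 = 0 — OK.
(7) x7 * x3 = 3 * 12 = 36 — OK.
(8) 3x3 + 5x1 = 3(12) + 5(3) = 51, not 50 — violated.

Constraints 2, 5, 8 are violated.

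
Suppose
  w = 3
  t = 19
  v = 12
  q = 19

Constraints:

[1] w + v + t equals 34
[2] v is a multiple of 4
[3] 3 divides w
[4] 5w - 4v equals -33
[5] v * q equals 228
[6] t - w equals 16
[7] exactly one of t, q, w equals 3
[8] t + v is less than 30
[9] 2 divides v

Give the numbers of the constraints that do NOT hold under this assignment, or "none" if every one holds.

[1] w + v + t = 3 + 12 + 19 = 34 — satisfied.
[2] 12 / 4 = 3, so 4 divides 12 — satisfied.
[3] 3 / 3 = 1, so 3 divides 3 — satisfied.
[4] 5w - 4v = 5(3) - 4(12) = -33 — satisfied.
[5] v * q = 12 * 19 = 228 — satisfied.
[6] t - w = 19 - 3 = 16 — satisfied.
[7] t=19, q=19, w=3; 1 of them equals 3 — satisfied.
[8] t + v = 19 + 12 = 31; 31 ≥ 30, bound 30 not met — violated.
[9] 12 / 2 = 6, so 2 divides 12 — satisfied.

The assignment fails constraint 8.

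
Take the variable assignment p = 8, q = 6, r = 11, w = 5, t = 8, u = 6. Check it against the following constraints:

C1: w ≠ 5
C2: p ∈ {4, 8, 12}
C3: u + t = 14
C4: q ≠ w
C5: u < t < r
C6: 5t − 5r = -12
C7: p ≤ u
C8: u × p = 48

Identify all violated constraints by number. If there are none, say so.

C1: w = 5, but 5 is required to differ  fails
C2: p = 8 is in {4, 8, 12}  holds
C3: u + t = 6 + 8 = 14  holds
C4: q = 6, w = 5; distinct  holds
C5: values 6 < 8 < 11  holds
C6: 5t − 5r = 5(8) − 5(11) = -15, not -12  fails
C7: p = 8, u = 6; 8 > 6 (want ≤)  fails
C8: u × p = 6 × 8 = 48  holds

No — constraints 1, 6, and 7 are not satisfied.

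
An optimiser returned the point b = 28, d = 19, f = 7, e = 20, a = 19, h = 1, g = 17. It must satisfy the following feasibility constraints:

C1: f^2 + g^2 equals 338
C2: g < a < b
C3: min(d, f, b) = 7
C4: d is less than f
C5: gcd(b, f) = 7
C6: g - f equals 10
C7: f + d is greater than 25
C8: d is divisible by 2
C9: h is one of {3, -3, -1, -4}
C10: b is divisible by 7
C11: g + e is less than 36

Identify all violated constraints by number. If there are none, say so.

C1: f^2 + g^2 = 7^2 + 17^2 = 49 + 289 = 338  ✔
C2: values 17 < 19 < 28  ✔
C3: min(19, 7, 28) = 7  ✔
C4: d = 19, f = 7; 19 ≥ 7 (want <)  ✘
C5: gcd(28, 7) = 7  ✔
C6: g - f = 17 - 7 = 10  ✔
C7: f + d = 7 + 19 = 26; 26 > 25  ✔
C8: 19 = 2*9 + 1, so 2 does not divide 19  ✘
C9: h = 1 is not in {3, -3, -1, -4}  ✘
C10: 28 / 7 = 4, so 7 divides 28  ✔
C11: g + e = 17 + 20 = 37; 37 ≥ 36, bound 36 not met  ✘

Violated: 4, 8, 9, and 11.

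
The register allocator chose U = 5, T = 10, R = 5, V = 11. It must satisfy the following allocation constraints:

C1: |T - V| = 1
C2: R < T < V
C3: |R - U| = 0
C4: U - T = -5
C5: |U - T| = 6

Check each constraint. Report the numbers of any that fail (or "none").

C1: |10 - 11| = 1 — OK.
C2: values 5 < 10 < 11 — OK.
C3: |5 - 5| = 0 — OK.
C4: U - T = 5 - 10 = -5 — OK.
C5: |5 - 10| = 5, not 6 — violated.

Constraint 5 is violated.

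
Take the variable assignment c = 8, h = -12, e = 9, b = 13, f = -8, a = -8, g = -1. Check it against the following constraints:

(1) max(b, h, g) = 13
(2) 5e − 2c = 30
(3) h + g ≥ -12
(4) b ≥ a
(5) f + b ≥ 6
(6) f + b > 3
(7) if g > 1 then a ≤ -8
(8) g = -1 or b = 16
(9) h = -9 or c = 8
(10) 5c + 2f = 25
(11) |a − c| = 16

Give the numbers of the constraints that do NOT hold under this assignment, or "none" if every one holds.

Constraints 2, 3, 5, and 10 do not hold.

(1) max(13, -12, -1) = 13  yes
(2) 5e − 2c = 5(9) − 2(8) = 29, not 30  no
(3) h + g = -12 + (-1) = -13; -13 < -12, bound -12 not met  no
(4) b = 13, a = -8; 13 ≥ -8  yes
(5) f + b = -8 + 13 = 5; 5 < 6, bound 6 not met  no
(6) f + b = -8 + 13 = 5; 5 > 3  yes
(7) g = -1, not > 1; antecedent false, conditional vacuously true  yes
(8) g = -1 = -1 (first disjunct)  yes
(9) h = -12 ≠ -9, but c = 8 = 8 (second disjunct)  yes
(10) 5c + 2f = 5(8) + 2(-8) = 24, not 25  no
(11) |-8 − 8| = 16  yes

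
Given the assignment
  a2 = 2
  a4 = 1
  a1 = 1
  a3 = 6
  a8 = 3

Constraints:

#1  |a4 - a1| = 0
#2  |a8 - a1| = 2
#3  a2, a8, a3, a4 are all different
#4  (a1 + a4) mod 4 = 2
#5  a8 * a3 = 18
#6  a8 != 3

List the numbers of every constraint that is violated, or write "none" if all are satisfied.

#1 |1 - 1| = 0 — holds.
#2 |3 - 1| = 2 — holds.
#3 values 2, 3, 6, 1 are pairwise distinct — holds.
#4 a1 + a4 = 2; 2 mod 4 = 2 — holds.
#5 a8 * a3 = 3 * 6 = 18 — holds.
#6 a8 = 3, but 3 is required to differ — does not hold.

Violated: 6.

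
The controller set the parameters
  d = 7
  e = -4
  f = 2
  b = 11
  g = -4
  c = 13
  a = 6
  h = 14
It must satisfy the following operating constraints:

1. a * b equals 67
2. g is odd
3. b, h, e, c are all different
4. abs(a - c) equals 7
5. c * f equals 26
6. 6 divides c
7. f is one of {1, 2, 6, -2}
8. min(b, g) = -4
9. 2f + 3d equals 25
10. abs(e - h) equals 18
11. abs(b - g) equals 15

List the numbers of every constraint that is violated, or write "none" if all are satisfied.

1. a * b = 6 * 11 = 66, not 67 — violated.
2. g = -4 is even — violated.
3. values 11, 14, -4, 13 are pairwise distinct — OK.
4. abs(6 - 13) = 7 — OK.
5. c * f = 13 * 2 = 26 — OK.
6. 13 = 6*2 + 1, so 6 does not divide 13 — violated.
7. f = 2 is in {1, 2, 6, -2} — OK.
8. min(11, -4) = -4 — OK.
9. 2f + 3d = 2(2) + 3(7) = 25 — OK.
10. abs(-4 - 14) = 18 — OK.
11. abs(11 - (-4)) = 15 — OK.

Violated: 1, 2, and 6.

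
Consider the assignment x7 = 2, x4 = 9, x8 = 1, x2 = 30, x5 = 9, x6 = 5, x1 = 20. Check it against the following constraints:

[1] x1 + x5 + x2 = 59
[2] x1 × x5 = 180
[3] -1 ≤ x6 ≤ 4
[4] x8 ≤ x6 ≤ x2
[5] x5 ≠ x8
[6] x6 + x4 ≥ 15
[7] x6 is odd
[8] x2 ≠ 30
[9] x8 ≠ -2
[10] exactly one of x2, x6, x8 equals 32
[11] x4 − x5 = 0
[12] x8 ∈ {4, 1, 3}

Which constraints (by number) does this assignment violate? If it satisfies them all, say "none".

[1] x1 + x5 + x2 = 20 + 9 + 30 = 59 — OK.
[2] x1 × x5 = 20 × 9 = 180 — OK.
[3] x6 = 5 is outside [-1, 4] — violated.
[4] values 1 ≤ 5 ≤ 30 — OK.
[5] x5 = 9, x8 = 1; distinct — OK.
[6] x6 + x4 = 5 + 9 = 14; 14 < 15, bound 15 not met — violated.
[7] x6 = 5 is odd — OK.
[8] x2 = 30, but 30 is required to differ — violated.
[9] x8 = 1, and 1 ≠ -2 — OK.
[10] x2=30, x6=5, x8=1; 0 of them equal 32, not exactly one — violated.
[11] x4 − x5 = 9 − 9 = 0 — OK.
[12] x8 = 1 is in {4, 1, 3} — OK.

No — constraints 3, 6, 8, and 10 are not satisfied.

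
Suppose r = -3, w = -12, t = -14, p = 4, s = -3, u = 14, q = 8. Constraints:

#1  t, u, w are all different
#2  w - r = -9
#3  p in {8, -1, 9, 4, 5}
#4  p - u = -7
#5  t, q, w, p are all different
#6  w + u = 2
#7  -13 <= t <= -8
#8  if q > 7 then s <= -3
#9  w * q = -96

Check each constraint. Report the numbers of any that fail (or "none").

Violated: 4 and 7.

#1 values -14, 14, -12 are pairwise distinct  holds
#2 w - r = -12 - (-3) = -9  holds
#3 p = 4 is in {8, -1, 9, 4, 5}  holds
#4 p - u = 4 - 14 = -10, not -7  fails
#5 values -14, 8, -12, 4 are pairwise distinct  holds
#6 w + u = -12 + 14 = 2  holds
#7 t = -14 is outside [-13, -8]  fails
#8 q = 8 > 7, so we need s ≤ -3; s = -3 ≤ -3  holds
#9 w * q = -12 * 8 = -96  holds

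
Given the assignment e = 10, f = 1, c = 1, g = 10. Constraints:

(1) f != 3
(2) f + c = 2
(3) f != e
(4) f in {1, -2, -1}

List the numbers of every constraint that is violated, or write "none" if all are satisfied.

Yes — all constraints hold.

(1) f = 1, and 1 ≠ 3  ✔
(2) f + c = 1 + 1 = 2  ✔
(3) f = 1, e = 10; distinct  ✔
(4) f = 1 is in {1, -2, -1}  ✔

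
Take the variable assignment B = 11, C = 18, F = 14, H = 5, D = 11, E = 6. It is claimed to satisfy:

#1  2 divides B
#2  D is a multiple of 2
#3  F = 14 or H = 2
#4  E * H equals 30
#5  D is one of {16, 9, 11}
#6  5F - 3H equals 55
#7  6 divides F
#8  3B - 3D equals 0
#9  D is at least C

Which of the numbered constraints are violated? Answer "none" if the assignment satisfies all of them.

Constraints 1, 2, 7, and 9 do not hold.

#1 11 = 2*5 + 1, so 2 does not divide 11 — violated.
#2 11 = 2*5 + 1, so 2 does not divide 11 — violated.
#3 F = 14 = 14 (first disjunct) — satisfied.
#4 E * H = 6 * 5 = 30 — satisfied.
#5 D = 11 is in {16, 9, 11} — satisfied.
#6 5F - 3H = 5(14) - 3(5) = 55 — satisfied.
#7 14 = 6*2 + 2, so 6 does not divide 14 — violated.
#8 3B - 3D = 3(11) - 3(11) = 0 — satisfied.
#9 D = 11, C = 18; 11 < 18 (want ≥) — violated.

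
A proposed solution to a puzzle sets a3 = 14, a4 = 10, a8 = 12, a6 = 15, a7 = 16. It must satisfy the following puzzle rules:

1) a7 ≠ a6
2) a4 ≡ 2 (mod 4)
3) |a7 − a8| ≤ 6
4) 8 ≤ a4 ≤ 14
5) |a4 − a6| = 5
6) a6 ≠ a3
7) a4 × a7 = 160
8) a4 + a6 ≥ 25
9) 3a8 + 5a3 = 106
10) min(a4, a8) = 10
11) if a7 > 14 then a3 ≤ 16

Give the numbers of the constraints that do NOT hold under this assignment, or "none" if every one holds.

1) a7 = 16, a6 = 15; distinct  holds
2) 10 mod 4 = 2  holds
3) |16 − 12| = 4; 4 ≤ 6  holds
4) a4 = 10 lies in [8, 14]  holds
5) |10 − 15| = 5  holds
6) a6 = 15, a3 = 14; distinct  holds
7) a4 × a7 = 10 × 16 = 160  holds
8) a4 + a6 = 10 + 15 = 25; 25 ≥ 25  holds
9) 3a8 + 5a3 = 3(12) + 5(14) = 106  holds
10) min(10, 12) = 10  holds
11) a7 = 16 > 14, so we need a3 ≤ 16; a3 = 14 ≤ 16  holds

The assignment satisfies every constraint.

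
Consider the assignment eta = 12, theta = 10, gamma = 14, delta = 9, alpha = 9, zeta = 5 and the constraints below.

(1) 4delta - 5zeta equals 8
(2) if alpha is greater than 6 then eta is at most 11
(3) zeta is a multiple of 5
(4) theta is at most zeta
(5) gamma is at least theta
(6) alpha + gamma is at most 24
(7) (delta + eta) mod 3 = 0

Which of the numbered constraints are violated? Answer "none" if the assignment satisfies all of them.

(1) 4delta - 5zeta = 4(9) - 5(5) = 11, not 8  fails
(2) alpha = 9 > 6, so we need eta ≤ 11; but eta = 12 > 11  fails
(3) 5 / 5 = 1, so 5 divides 5  holds
(4) theta = 10, zeta = 5; 10 > 5 (want ≤)  fails
(5) gamma = 14, theta = 10; 14 ≥ 10  holds
(6) alpha + gamma = 9 + 14 = 23; 23 ≤ 24  holds
(7) delta + eta = 21; 21 mod 3 = 0  holds

Constraints 1, 2, 4 do not hold.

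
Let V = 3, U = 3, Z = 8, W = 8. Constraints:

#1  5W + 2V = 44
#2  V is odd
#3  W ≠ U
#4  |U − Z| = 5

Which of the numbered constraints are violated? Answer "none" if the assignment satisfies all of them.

#1 5W + 2V = 5(8) + 2(3) = 46, not 44 — does not hold.
#2 V = 3 is odd — holds.
#3 W = 8, U = 3; distinct — holds.
#4 |3 − 8| = 5 — holds.

No — constraint 1 is not satisfied.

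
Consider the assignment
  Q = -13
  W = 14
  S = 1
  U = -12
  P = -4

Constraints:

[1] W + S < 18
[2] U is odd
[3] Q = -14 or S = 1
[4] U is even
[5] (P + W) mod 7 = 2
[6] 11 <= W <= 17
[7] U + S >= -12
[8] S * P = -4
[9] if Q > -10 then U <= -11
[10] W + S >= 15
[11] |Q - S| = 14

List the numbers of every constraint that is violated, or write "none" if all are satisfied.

[1] W + S = 14 + 1 = 15; 15 < 18  true
[2] U = -12 is even  false
[3] Q = -13 ≠ -14, but S = 1 = 1 (second disjunct)  true
[4] U = -12 is even  true
[5] P + W = 10; 10 mod 7 = 3, not 2  false
[6] W = 14 lies in [11, 17]  true
[7] U + S = -12 + 1 = -11; -11 ≥ -12  true
[8] S * P = 1 * (-4) = -4  true
[9] Q = -13, not > -10; antecedent false, conditional vacuously true  true
[10] W + S = 14 + 1 = 15; 15 ≥ 15  true
[11] |-13 - 1| = 14  true

Constraints 2, 5 do not hold.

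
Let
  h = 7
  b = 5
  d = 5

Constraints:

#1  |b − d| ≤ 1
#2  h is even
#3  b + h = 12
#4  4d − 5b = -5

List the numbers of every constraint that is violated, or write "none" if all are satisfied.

Constraint 2 does not hold.

#1 |5 − 5| = 0; 0 ≤ 1  true
#2 h = 7 is odd  false
#3 b + h = 5 + 7 = 12  true
#4 4d − 5b = 4(5) − 5(5) = -5  true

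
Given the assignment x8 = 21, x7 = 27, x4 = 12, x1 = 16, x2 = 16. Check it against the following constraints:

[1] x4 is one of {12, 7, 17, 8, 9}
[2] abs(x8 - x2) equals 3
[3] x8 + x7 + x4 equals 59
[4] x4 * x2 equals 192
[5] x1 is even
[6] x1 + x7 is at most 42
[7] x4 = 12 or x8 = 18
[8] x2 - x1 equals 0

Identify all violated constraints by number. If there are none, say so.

[1] x4 = 12 is in {12, 7, 17, 8, 9}  true
[2] abs(21 - 16) = 5, not 3  false
[3] x8 + x7 + x4 = 21 + 27 + 12 = 60, not 59  false
[4] x4 * x2 = 12 * 16 = 192  true
[5] x1 = 16 is even  true
[6] x1 + x7 = 16 + 27 = 43; 43 > 42, bound 42 not met  false
[7] x4 = 12 = 12 (first disjunct)  true
[8] x2 - x1 = 16 - 16 = 0  true

Violated: 2, 3, 6.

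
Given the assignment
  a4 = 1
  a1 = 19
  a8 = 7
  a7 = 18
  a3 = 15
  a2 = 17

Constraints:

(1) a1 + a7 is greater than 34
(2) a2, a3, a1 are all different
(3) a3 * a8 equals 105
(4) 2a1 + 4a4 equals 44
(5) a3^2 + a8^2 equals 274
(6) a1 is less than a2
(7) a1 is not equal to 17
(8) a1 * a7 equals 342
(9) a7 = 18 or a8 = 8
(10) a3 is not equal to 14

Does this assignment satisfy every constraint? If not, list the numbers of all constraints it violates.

(1) a1 + a7 = 19 + 18 = 37; 37 > 34  holds
(2) values 17, 15, 19 are pairwise distinct  holds
(3) a3 * a8 = 15 * 7 = 105  holds
(4) 2a1 + 4a4 = 2(19) + 4(1) = 42, not 44  fails
(5) a3^2 + a8^2 = 15^2 + 7^2 = 225 + 49 = 274  holds
(6) a1 = 19, a2 = 17; 19 ≥ 17 (want <)  fails
(7) a1 = 19, and 19 ≠ 17  holds
(8) a1 * a7 = 19 * 18 = 342  holds
(9) a7 = 18 = 18 (first disjunct)  holds
(10) a3 = 15, and 15 ≠ 14  holds

Violated: 4, 6.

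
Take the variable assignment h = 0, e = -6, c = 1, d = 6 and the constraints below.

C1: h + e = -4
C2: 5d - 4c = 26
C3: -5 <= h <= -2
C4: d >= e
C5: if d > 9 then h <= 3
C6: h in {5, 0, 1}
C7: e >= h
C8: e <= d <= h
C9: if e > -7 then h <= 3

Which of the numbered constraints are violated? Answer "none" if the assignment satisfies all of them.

C1: h + e = 0 + (-6) = -6, not -4 — violated.
C2: 5d - 4c = 5(6) - 4(1) = 26 — OK.
C3: h = 0 is outside [-5, -2] — violated.
C4: d = 6, e = -6; 6 ≥ -6 — OK.
C5: d = 6, not > 9; antecedent false, conditional vacuously true — OK.
C6: h = 0 is in {5, 0, 1} — OK.
C7: e = -6, h = 0; -6 < 0 (want ≥) — violated.
C8: values -6, 6, 0; d = 6 is not <= h = 0 — violated.
C9: e = -6 > -7, so we need h ≤ 3; h = 0 ≤ 3 — OK.

The assignment fails constraints 1, 3, 7, and 8.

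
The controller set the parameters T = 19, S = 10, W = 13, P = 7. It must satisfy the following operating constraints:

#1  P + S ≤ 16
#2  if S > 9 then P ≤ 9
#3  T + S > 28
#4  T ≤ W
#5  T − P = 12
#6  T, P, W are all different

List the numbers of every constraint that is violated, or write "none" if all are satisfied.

#1 P + S = 7 + 10 = 17; 17 > 16, bound 16 not met — fails.
#2 S = 10 > 9, so we need P ≤ 9; P = 7 ≤ 9 — holds.
#3 T + S = 19 + 10 = 29; 29 > 28 — holds.
#4 T = 19, W = 13; 19 > 13 (want ≤) — fails.
#5 T − P = 19 − 7 = 12 — holds.
#6 values 19, 7, 13 are pairwise distinct — holds.

Constraints 1 and 4 do not hold.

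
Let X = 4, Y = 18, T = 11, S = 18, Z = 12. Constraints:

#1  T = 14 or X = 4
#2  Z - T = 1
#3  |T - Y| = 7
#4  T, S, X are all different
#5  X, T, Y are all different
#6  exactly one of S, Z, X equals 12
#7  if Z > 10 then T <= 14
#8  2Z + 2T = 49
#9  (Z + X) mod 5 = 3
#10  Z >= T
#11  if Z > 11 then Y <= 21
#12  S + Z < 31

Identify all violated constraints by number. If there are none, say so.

#1 T = 11 ≠ 14, but X = 4 = 4 (second disjunct)  OK
#2 Z - T = 12 - 11 = 1  OK
#3 |11 - 18| = 7  OK
#4 values 11, 18, 4 are pairwise distinct  OK
#5 values 4, 11, 18 are pairwise distinct  OK
#6 S=18, Z=12, X=4; 1 of them equals 12  OK
#7 Z = 12 > 10, so we need T ≤ 14; T = 11 ≤ 14  OK
#8 2Z + 2T = 2(12) + 2(11) = 46, not 49  FAIL
#9 Z + X = 16; 16 mod 5 = 1, not 3  FAIL
#10 Z = 12, T = 11; 12 ≥ 11  OK
#11 Z = 12 > 11, so we need Y ≤ 21; Y = 18 ≤ 21  OK
#12 S + Z = 18 + 12 = 30; 30 < 31  OK

Violated: 8, 9.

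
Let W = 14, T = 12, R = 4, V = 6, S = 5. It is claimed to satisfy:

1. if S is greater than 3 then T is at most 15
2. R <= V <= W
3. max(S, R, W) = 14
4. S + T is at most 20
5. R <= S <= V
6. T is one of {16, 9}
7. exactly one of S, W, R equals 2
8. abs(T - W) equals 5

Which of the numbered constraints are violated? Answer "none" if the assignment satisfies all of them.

1. S = 5 > 3, so we need T ≤ 15; T = 12 ≤ 15  yes
2. values 4 <= 6 <= 14  yes
3. max(5, 4, 14) = 14  yes
4. S + T = 5 + 12 = 17; 17 ≤ 20  yes
5. values 4 <= 5 <= 6  yes
6. T = 12 is not in {16, 9}  no
7. S=5, W=14, R=4; 0 of them equal 2, not exactly one  no
8. abs(12 - 14) = 2, not 5  no

No — constraints 6, 7, and 8 are not satisfied.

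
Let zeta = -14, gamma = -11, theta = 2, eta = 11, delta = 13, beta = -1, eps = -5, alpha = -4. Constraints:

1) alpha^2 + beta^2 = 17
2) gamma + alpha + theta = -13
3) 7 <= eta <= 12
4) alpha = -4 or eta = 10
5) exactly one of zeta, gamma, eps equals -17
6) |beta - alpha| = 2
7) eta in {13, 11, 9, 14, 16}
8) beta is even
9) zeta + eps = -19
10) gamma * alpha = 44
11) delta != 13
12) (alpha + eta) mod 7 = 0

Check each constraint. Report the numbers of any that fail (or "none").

1) alpha^2 + beta^2 = (-4)^2 + (-1)^2 = 16 + 1 = 17 — holds.
2) gamma + alpha + theta = -11 + (-4) + 2 = -13 — holds.
3) eta = 11 lies in [7, 12] — holds.
4) alpha = -4 = -4 (first disjunct) — holds.
5) zeta=-14, gamma=-11, eps=-5; 0 of them equal -17, not exactly one — fails.
6) |-1 - (-4)| = 3, not 2 — fails.
7) eta = 11 is in {13, 11, 9, 14, 16} — holds.
8) beta = -1 is odd — fails.
9) zeta + eps = -14 + (-5) = -19 — holds.
10) gamma * alpha = -11 * (-4) = 44 — holds.
11) delta = 13, but 13 is required to differ — fails.
12) alpha + eta = 7; 7 mod 7 = 0 — holds.

Constraints 5, 6, 8, 11 do not hold.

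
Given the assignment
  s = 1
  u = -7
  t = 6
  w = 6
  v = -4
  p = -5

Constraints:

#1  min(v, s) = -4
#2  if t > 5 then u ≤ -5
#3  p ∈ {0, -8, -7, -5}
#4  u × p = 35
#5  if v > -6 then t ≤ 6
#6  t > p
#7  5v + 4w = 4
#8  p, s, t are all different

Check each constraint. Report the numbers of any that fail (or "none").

#1 min(-4, 1) = -4 — satisfied.
#2 t = 6 > 5, so we need u ≤ -5; u = -7 ≤ -5 — satisfied.
#3 p = -5 is in {0, -8, -7, -5} — satisfied.
#4 u × p = -7 × (-5) = 35 — satisfied.
#5 v = -4 > -6, so we need t ≤ 6; t = 6 ≤ 6 — satisfied.
#6 t = 6, p = -5; 6 > -5 — satisfied.
#7 5v + 4w = 5(-4) + 4(6) = 4 — satisfied.
#8 values -5, 1, 6 are pairwise distinct — satisfied.

No violations.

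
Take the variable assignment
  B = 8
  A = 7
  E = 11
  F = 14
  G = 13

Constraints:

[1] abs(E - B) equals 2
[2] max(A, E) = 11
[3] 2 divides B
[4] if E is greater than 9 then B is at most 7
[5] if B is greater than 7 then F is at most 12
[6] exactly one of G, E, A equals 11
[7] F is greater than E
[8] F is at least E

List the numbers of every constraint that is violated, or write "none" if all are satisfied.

[1] abs(11 - 8) = 3, not 2 — fails.
[2] max(7, 11) = 11 — holds.
[3] 8 / 2 = 4, so 2 divides 8 — holds.
[4] E = 11 > 9, so we need B ≤ 7; but B = 8 > 7 — fails.
[5] B = 8 > 7, so we need F ≤ 12; but F = 14 > 12 — fails.
[6] G=13, E=11, A=7; 1 of them equals 11 — holds.
[7] F = 14, E = 11; 14 > 11 — holds.
[8] F = 14, E = 11; 14 ≥ 11 — holds.

No — constraints 1, 4, and 5 are not satisfied.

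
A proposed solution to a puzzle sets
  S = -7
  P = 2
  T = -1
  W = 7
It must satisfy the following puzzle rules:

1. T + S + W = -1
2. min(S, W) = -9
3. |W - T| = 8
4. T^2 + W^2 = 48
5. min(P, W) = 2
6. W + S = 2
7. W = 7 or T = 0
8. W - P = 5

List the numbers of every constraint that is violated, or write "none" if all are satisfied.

1. T + S + W = -1 + (-7) + 7 = -1  holds
2. min(-7, 7) = -7, not -9  fails
3. |7 - (-1)| = 8  holds
4. T^2 + W^2 = (-1)^2 + 7^2 = 1 + 49 = 50, not 48  fails
5. min(2, 7) = 2  holds
6. W + S = 7 + (-7) = 0, not 2  fails
7. W = 7 = 7 (first disjunct)  holds
8. W - P = 7 - 2 = 5  holds

Constraints 2, 4, and 6 do not hold.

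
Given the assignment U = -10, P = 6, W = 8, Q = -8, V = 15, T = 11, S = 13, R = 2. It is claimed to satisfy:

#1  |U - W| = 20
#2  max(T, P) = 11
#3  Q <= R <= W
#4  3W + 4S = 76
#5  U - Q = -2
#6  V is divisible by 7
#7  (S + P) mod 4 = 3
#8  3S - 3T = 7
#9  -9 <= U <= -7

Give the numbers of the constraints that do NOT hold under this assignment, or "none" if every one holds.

The assignment fails constraints 1, 6, 8, and 9.

#1 |-10 - 8| = 18, not 20  FAIL
#2 max(11, 6) = 11  OK
#3 values -8 <= 2 <= 8  OK
#4 3W + 4S = 3(8) + 4(13) = 76  OK
#5 U - Q = -10 - (-8) = -2  OK
#6 15 = 7*2 + 1, so 7 does not divide 15  FAIL
#7 S + P = 19; 19 mod 4 = 3  OK
#8 3S - 3T = 3(13) - 3(11) = 6, not 7  FAIL
#9 U = -10 is outside [-9, -7]  FAIL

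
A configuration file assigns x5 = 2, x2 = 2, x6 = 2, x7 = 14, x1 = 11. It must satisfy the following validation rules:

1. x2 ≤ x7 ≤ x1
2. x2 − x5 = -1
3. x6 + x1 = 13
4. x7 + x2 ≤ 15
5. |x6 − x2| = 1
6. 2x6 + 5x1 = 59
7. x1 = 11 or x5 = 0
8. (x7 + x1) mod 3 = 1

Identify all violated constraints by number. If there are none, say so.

1. values 2, 14, 11; x7 = 14 is not ≤ x1 = 11 — violated.
2. x2 − x5 = 2 − 2 = 0, not -1 — violated.
3. x6 + x1 = 2 + 11 = 13 — OK.
4. x7 + x2 = 14 + 2 = 16; 16 > 15, bound 15 not met — violated.
5. |2 − 2| = 0, not 1 — violated.
6. 2x6 + 5x1 = 2(2) + 5(11) = 59 — OK.
7. x1 = 11 = 11 (first disjunct) — OK.
8. x7 + x1 = 25; 25 mod 3 = 1 — OK.

The assignment fails constraints 1, 2, 4, and 5.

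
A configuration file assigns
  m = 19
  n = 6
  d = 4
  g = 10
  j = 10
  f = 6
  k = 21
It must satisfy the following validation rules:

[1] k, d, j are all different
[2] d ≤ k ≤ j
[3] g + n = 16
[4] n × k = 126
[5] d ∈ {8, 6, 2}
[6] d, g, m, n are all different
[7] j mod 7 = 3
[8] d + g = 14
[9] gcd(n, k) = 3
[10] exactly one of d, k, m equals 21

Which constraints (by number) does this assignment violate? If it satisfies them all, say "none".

Constraints 2 and 5 are violated.

[1] values 21, 4, 10 are pairwise distinct — holds.
[2] values 4, 21, 10; k = 21 is not ≤ j = 10 — does not hold.
[3] g + n = 10 + 6 = 16 — holds.
[4] n × k = 6 × 21 = 126 — holds.
[5] d = 4 is not in {8, 6, 2} — does not hold.
[6] values 4, 10, 19, 6 are pairwise distinct — holds.
[7] 10 mod 7 = 3 — holds.
[8] d + g = 4 + 10 = 14 — holds.
[9] gcd(6, 21) = 3 — holds.
[10] d=4, k=21, m=19; 1 of them equals 21 — holds.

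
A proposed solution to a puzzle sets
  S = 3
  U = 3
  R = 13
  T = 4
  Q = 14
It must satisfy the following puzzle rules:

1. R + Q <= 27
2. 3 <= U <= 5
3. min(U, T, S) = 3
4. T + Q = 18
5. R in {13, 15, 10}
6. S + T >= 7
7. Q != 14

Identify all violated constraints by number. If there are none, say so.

1. R + Q = 13 + 14 = 27; 27 ≤ 27  true
2. U = 3 lies in [3, 5]  true
3. min(3, 4, 3) = 3  true
4. T + Q = 4 + 14 = 18  true
5. R = 13 is in {13, 15, 10}  true
6. S + T = 3 + 4 = 7; 7 ≥ 7  true
7. Q = 14, but 14 is required to differ  false

The assignment fails constraint 7.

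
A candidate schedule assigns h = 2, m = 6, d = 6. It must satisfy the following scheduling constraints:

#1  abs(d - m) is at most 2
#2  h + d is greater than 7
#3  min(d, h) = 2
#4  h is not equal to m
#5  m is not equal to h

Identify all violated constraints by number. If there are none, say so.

#1 abs(6 - 6) = 0; 0 ≤ 2 — holds.
#2 h + d = 2 + 6 = 8; 8 > 7 — holds.
#3 min(6, 2) = 2 — holds.
#4 h = 2, m = 6; distinct — holds.
#5 m = 6, h = 2; distinct — holds.

No violations.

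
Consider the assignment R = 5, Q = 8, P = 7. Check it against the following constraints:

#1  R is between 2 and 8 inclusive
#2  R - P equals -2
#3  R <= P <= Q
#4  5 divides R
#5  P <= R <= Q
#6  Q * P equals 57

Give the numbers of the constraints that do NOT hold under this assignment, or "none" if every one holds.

No — constraints 5 and 6 are not satisfied.

#1 R = 5 lies in [2, 8]  OK
#2 R - P = 5 - 7 = -2  OK
#3 values 5 <= 7 <= 8  OK
#4 5 / 5 = 1, so 5 divides 5  OK
#5 values 7, 5, 8; P = 7 is not <= R = 5  FAIL
#6 Q * P = 8 * 7 = 56, not 57  FAIL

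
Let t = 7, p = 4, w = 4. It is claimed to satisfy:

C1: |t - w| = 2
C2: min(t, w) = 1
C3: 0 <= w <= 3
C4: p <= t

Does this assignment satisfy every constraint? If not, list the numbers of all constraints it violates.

Constraints 1, 2, and 3 are violated.

C1: |7 - 4| = 3, not 2  fails
C2: min(7, 4) = 4, not 1  fails
C3: w = 4 is outside [0, 3]  fails
C4: p = 4, t = 7; 4 ≤ 7  holds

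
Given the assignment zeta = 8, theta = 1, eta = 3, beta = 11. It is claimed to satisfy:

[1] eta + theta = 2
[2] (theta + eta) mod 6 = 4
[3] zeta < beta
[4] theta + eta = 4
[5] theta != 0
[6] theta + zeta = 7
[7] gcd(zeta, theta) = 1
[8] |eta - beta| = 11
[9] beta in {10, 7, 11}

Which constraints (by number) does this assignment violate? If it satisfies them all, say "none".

[1] eta + theta = 3 + 1 = 4, not 2 — violated.
[2] theta + eta = 4; 4 mod 6 = 4 — OK.
[3] zeta = 8, beta = 11; 8 < 11 — OK.
[4] theta + eta = 1 + 3 = 4 — OK.
[5] theta = 1, and 1 ≠ 0 — OK.
[6] theta + zeta = 1 + 8 = 9, not 7 — violated.
[7] gcd(8, 1) = 1 — OK.
[8] |3 - 11| = 8, not 11 — violated.
[9] beta = 11 is in {10, 7, 11} — OK.

No — constraints 1, 6, and 8 are not satisfied.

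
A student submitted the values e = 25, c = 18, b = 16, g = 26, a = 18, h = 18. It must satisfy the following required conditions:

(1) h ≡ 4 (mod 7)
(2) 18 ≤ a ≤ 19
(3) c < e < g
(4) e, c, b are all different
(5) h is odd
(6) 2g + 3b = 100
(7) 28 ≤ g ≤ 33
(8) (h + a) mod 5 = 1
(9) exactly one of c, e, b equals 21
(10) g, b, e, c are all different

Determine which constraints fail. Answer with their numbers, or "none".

The assignment fails constraints 5, 7, and 9.

(1) 18 mod 7 = 4  ✔
(2) a = 18 lies in [18, 19]  ✔
(3) values 18 < 25 < 26  ✔
(4) values 25, 18, 16 are pairwise distinct  ✔
(5) h = 18 is even  ✘
(6) 2g + 3b = 2(26) + 3(16) = 100  ✔
(7) g = 26 is outside [28, 33]  ✘
(8) h + a = 36; 36 mod 5 = 1  ✔
(9) c=18, e=25, b=16; 0 of them equal 21, not exactly one  ✘
(10) values 26, 16, 25, 18 are pairwise distinct  ✔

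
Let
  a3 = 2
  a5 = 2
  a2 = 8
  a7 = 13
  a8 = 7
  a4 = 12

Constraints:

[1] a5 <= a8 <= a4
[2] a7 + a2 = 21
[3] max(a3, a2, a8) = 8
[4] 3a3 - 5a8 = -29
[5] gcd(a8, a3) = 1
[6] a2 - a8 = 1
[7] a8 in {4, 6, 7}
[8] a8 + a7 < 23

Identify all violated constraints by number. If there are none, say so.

[1] values 2 <= 7 <= 12 — satisfied.
[2] a7 + a2 = 13 + 8 = 21 — satisfied.
[3] max(2, 8, 7) = 8 — satisfied.
[4] 3a3 - 5a8 = 3(2) - 5(7) = -29 — satisfied.
[5] gcd(7, 2) = 1 — satisfied.
[6] a2 - a8 = 8 - 7 = 1 — satisfied.
[7] a8 = 7 is in {4, 6, 7} — satisfied.
[8] a8 + a7 = 7 + 13 = 20; 20 < 23 — satisfied.

All constraints are satisfied.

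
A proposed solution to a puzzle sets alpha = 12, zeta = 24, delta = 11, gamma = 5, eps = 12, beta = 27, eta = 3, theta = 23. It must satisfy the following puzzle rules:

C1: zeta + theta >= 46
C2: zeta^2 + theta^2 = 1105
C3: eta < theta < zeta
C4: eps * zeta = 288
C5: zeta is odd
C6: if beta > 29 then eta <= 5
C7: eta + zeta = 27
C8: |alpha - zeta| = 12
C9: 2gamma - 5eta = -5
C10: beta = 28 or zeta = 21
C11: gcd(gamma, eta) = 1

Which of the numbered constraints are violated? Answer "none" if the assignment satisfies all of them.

The assignment fails constraints 5, 10.

C1: zeta + theta = 24 + 23 = 47; 47 ≥ 46 — OK.
C2: zeta^2 + theta^2 = 24^2 + 23^2 = 576 + 529 = 1105 — OK.
C3: values 3 < 23 < 24 — OK.
C4: eps * zeta = 12 * 24 = 288 — OK.
C5: zeta = 24 is even — violated.
C6: beta = 27, not > 29; antecedent false, conditional vacuously true — OK.
C7: eta + zeta = 3 + 24 = 27 — OK.
C8: |12 - 24| = 12 — OK.
C9: 2gamma - 5eta = 2(5) - 5(3) = -5 — OK.
C10: beta = 27 ≠ 28 and zeta = 24 ≠ 21; both disjuncts false — violated.
C11: gcd(5, 3) = 1 — OK.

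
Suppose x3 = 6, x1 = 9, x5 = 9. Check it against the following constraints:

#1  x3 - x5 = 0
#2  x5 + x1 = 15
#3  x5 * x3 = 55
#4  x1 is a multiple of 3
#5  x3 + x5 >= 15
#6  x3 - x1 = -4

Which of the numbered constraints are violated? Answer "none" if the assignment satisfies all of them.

Constraints 1, 2, 3, and 6 are violated.

#1 x3 - x5 = 6 - 9 = -3, not 0 — violated.
#2 x5 + x1 = 9 + 9 = 18, not 15 — violated.
#3 x5 * x3 = 9 * 6 = 54, not 55 — violated.
#4 9 / 3 = 3, so 3 divides 9 — OK.
#5 x3 + x5 = 6 + 9 = 15; 15 ≥ 15 — OK.
#6 x3 - x1 = 6 - 9 = -3, not -4 — violated.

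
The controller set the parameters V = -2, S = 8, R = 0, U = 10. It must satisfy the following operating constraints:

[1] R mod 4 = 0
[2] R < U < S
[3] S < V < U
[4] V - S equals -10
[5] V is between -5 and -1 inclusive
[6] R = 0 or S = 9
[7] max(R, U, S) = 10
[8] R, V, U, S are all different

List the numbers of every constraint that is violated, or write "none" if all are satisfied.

No — constraints 2, 3 are not satisfied.

[1] 0 mod 4 = 0 — satisfied.
[2] values 0, 10, 8; U = 10 is not < S = 8 — violated.
[3] values 8, -2, 10; S = 8 is not < V = -2 — violated.
[4] V - S = -2 - 8 = -10 — satisfied.
[5] V = -2 lies in [-5, -1] — satisfied.
[6] R = 0 = 0 (first disjunct) — satisfied.
[7] max(0, 10, 8) = 10 — satisfied.
[8] values 0, -2, 10, 8 are pairwise distinct — satisfied.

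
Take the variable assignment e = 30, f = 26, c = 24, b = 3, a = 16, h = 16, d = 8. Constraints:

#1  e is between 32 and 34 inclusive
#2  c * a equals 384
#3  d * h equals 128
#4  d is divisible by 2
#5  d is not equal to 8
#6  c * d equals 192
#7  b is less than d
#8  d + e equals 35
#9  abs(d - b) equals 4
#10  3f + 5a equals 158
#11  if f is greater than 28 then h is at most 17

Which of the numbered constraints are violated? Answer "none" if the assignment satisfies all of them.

Constraints 1, 5, 8, 9 are violated.

#1 e = 30 is outside [32, 34] — fails.
#2 c * a = 24 * 16 = 384 — holds.
#3 d * h = 8 * 16 = 128 — holds.
#4 8 / 2 = 4, so 2 divides 8 — holds.
#5 d = 8, but 8 is required to differ — fails.
#6 c * d = 24 * 8 = 192 — holds.
#7 b = 3, d = 8; 3 < 8 — holds.
#8 d + e = 8 + 30 = 38, not 35 — fails.
#9 abs(8 - 3) = 5, not 4 — fails.
#10 3f + 5a = 3(26) + 5(16) = 158 — holds.
#11 f = 26, not > 28; antecedent false, conditional vacuously true — holds.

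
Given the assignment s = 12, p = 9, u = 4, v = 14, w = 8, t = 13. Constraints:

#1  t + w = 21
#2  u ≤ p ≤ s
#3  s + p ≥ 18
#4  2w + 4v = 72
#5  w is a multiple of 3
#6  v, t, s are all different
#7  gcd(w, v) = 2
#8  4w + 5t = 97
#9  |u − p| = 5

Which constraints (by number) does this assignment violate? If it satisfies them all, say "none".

Constraint 5 is violated.

#1 t + w = 13 + 8 = 21 — satisfied.
#2 values 4 ≤ 9 ≤ 12 — satisfied.
#3 s + p = 12 + 9 = 21; 21 ≥ 18 — satisfied.
#4 2w + 4v = 2(8) + 4(14) = 72 — satisfied.
#5 8 = 3×2 + 2, so 3 does not divide 8 — violated.
#6 values 14, 13, 12 are pairwise distinct — satisfied.
#7 gcd(8, 14) = 2 — satisfied.
#8 4w + 5t = 4(8) + 5(13) = 97 — satisfied.
#9 |4 − 9| = 5 — satisfied.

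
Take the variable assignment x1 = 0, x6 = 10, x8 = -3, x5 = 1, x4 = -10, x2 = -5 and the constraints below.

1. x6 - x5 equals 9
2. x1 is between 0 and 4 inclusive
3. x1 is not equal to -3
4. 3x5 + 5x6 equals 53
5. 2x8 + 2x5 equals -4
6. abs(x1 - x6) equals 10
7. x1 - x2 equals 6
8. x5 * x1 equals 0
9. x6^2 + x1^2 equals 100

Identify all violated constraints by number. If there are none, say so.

The assignment fails constraint 7.

1. x6 - x5 = 10 - 1 = 9 — holds.
2. x1 = 0 lies in [0, 4] — holds.
3. x1 = 0, and 0 ≠ -3 — holds.
4. 3x5 + 5x6 = 3(1) + 5(10) = 53 — holds.
5. 2x8 + 2x5 = 2(-3) + 2(1) = -4 — holds.
6. abs(0 - 10) = 10 — holds.
7. x1 - x2 = 0 - (-5) = 5, not 6 — does not hold.
8. x5 * x1 = 1 * 0 = 0 — holds.
9. x6^2 + x1^2 = 10^2 + 0^2 = 100 + 0 = 100 — holds.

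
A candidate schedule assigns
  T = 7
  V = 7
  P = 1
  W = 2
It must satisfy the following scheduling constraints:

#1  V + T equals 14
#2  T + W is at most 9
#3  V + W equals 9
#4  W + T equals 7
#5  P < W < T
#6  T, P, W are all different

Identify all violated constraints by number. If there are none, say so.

#1 V + T = 7 + 7 = 14  ✔
#2 T + W = 7 + 2 = 9; 9 ≤ 9  ✔
#3 V + W = 7 + 2 = 9  ✔
#4 W + T = 2 + 7 = 9, not 7  ✘
#5 values 1 < 2 < 7  ✔
#6 values 7, 1, 2 are pairwise distinct  ✔

No — constraint 4 is not satisfied.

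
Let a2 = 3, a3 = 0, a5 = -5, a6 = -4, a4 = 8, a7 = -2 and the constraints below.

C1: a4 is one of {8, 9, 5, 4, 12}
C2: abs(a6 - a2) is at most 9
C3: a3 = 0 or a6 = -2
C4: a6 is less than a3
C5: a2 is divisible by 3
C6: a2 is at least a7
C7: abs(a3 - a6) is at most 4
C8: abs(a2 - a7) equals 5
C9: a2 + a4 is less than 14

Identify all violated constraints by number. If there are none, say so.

C1: a4 = 8 is in {8, 9, 5, 4, 12}  ✓
C2: abs(-4 - 3) = 7; 7 ≤ 9  ✓
C3: a3 = 0 = 0 (first disjunct)  ✓
C4: a6 = -4, a3 = 0; -4 < 0  ✓
C5: 3 / 3 = 1, so 3 divides 3  ✓
C6: a2 = 3, a7 = -2; 3 ≥ -2  ✓
C7: abs(0 - (-4)) = 4; 4 ≤ 4  ✓
C8: abs(3 - (-2)) = 5  ✓
C9: a2 + a4 = 3 + 8 = 11; 11 < 14  ✓

No violations.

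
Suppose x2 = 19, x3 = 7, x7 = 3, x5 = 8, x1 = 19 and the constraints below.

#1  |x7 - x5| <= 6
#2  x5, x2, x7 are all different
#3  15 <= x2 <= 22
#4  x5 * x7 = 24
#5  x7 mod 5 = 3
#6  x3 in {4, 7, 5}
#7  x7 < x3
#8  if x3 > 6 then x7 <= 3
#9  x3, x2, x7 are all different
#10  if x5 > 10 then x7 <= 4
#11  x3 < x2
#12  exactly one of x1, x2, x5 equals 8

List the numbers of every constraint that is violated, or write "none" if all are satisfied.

#1 |3 - 8| = 5; 5 ≤ 6 — OK.
#2 values 8, 19, 3 are pairwise distinct — OK.
#3 x2 = 19 lies in [15, 22] — OK.
#4 x5 * x7 = 8 * 3 = 24 — OK.
#5 3 mod 5 = 3 — OK.
#6 x3 = 7 is in {4, 7, 5} — OK.
#7 x7 = 3, x3 = 7; 3 < 7 — OK.
#8 x3 = 7 > 6, so we need x7 ≤ 3; x7 = 3 ≤ 3 — OK.
#9 values 7, 19, 3 are pairwise distinct — OK.
#10 x5 = 8, not > 10; antecedent false, conditional vacuously true — OK.
#11 x3 = 7, x2 = 19; 7 < 19 — OK.
#12 x1=19, x2=19, x5=8; 1 of them equals 8 — OK.

Yes — all constraints hold.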